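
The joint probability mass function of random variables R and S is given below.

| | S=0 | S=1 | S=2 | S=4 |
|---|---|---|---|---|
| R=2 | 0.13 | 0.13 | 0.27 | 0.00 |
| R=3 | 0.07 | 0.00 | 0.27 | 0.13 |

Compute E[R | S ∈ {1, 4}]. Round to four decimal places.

P(S ∈ {1, 4}) = 0.26.
Σ R·P over the event = 2·(0.13) + 3·(0.13) = 0.65.
E[R | S ∈ {1, 4}] = (0.65) / (0.26) = 2.5000.

2.5000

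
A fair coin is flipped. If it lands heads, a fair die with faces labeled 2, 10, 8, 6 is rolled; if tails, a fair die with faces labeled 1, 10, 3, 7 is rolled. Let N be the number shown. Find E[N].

47/8

E[N | heads] = (2+10+8+6)/4 = 13/2.
E[N | tails] = (1+10+3+7)/4 = 21/4.
By the law of total expectation,
E[N] = (1/2)·(13/2) + (1/2)·(21/4) = 47/8.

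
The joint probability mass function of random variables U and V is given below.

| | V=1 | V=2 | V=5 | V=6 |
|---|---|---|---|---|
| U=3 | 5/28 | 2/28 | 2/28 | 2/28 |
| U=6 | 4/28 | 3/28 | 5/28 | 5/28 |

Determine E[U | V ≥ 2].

P(V ≥ 2) = 19/28.
Σ U·P over the event = 3·(2/28) + 3·(2/28) + 3·(2/28) + 6·(3/28) + 6·(5/28) + 6·(5/28) = 24/7.
E[U | V ≥ 2] = (24/7) / (19/28) = 96/19.

96/19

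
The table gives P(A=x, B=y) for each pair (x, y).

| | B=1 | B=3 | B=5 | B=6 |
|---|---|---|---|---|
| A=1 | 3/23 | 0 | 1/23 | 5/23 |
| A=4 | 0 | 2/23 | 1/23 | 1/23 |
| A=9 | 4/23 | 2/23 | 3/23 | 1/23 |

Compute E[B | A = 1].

38/9

P(A = 1) = 9/23.
Σ B·P over the event = 1·(3/23) + 5·(1/23) + 6·(5/23) = 38/23.
E[B | A = 1] = (38/23) / (9/23) = 38/9.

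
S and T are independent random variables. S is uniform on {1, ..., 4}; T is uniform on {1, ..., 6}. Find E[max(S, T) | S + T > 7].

16/3

Outcomes with S + T > 7: (2,6), (3,5), (3,6), (4,4), (4,5), (4,6), each with probability 1/24.
E[max(S, T) | S + T > 7] = (6 + 5 + 6 + 4 + 5 + 6) / 6 = 16/3.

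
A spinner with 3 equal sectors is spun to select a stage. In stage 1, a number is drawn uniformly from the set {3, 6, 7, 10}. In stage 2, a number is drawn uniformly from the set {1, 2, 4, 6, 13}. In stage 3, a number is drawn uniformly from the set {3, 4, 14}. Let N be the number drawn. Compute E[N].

187/30

E[N | stage 1] = (3+6+7+10)/4 = 13/2.
E[N | stage 2] = (1+2+4+6+13)/5 = 26/5.
E[N | stage 3] = (3+4+14)/3 = 7.
By the law of total expectation,
E[N] = (1/3)·(13/2) + (1/3)·(26/5) + (1/3)·(7) = 187/30.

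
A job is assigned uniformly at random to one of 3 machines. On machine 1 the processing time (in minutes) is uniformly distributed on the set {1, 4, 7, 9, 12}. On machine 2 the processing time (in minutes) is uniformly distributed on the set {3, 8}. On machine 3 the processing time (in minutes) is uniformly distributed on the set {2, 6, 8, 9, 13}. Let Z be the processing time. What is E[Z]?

197/30

E[Z | machine 1] = (1+4+7+9+12)/5 = 33/5.
E[Z | machine 2] = (3+8)/2 = 11/2.
E[Z | machine 3] = (2+6+8+9+13)/5 = 38/5.
By the law of total expectation,
E[Z] = (1/3)·(33/5) + (1/3)·(11/2) + (1/3)·(38/5) = 197/30.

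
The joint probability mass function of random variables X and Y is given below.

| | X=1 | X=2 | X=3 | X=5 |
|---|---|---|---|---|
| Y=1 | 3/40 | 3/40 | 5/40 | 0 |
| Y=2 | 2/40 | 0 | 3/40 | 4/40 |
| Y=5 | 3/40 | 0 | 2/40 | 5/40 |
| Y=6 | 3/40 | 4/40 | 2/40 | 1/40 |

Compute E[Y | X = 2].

27/7

P(X = 2) = 7/40.
Σ Y·P over the event = 1·(3/40) + 6·(4/40) = 27/40.
E[Y | X = 2] = (27/40) / (7/40) = 27/7.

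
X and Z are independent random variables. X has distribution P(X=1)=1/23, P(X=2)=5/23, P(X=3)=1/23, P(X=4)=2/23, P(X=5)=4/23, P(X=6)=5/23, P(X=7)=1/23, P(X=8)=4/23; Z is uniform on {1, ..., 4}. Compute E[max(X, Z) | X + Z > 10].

P(X + Z > 10) = 9/92.
Summing max(X,Z)·P(x,y) over outcomes with X + Z > 10 gives 71/92.
E[max(X, Z) | X + Z > 10] = (71/92) / (9/92) = 71/9.

71/9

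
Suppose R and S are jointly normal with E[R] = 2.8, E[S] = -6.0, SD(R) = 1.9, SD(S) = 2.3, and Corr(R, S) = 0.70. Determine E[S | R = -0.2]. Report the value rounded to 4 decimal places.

For a bivariate normal, E[S | R=x] = μ_S + ρ·(σ_S/σ_R)·(x − μ_R).
E[S | R=-0.2] = -6.0 + (0.70)·(2.3/1.9)·(-0.2 − (2.8)) = -6.0 + (0.84737)·(-3) = -8.5421.

-8.5421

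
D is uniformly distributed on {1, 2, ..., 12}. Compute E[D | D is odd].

Given D is odd, D is equally likely to be any of {1, 3, 5, 7, 9, 11}.
E[D | D is odd] = (1 + 3 + 5 + 7 + 9 + 11) / 6 = 6.

6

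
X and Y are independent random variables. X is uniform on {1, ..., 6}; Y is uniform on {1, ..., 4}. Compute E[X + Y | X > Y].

47/7

P(X > Y) = 7/12.
Summing (X+Y)·P(x,y) over outcomes with X > Y gives 47/12.
E[X + Y | X > Y] = (47/12) / (7/12) = 47/7.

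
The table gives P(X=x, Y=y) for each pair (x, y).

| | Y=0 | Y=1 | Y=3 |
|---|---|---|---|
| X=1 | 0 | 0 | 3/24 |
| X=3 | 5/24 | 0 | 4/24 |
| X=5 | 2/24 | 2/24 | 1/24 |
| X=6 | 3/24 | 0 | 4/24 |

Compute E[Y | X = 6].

P(X = 6) = 7/24.
Σ Y·P over the event = 0·(3/24) + 3·(4/24) = 1/2.
E[Y | X = 6] = (1/2) / (7/24) = 12/7.

12/7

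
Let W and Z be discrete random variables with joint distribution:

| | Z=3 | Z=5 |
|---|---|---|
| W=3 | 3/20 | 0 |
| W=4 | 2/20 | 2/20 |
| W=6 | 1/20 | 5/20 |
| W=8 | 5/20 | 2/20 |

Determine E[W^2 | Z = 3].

415/11

P(Z = 3) = 11/20.
Σ W^2·P over the event = 9·(3/20) + 16·(2/20) + 36·(1/20) + 64·(5/20) = 83/4.
E[W^2 | Z = 3] = (83/4) / (11/20) = 415/11.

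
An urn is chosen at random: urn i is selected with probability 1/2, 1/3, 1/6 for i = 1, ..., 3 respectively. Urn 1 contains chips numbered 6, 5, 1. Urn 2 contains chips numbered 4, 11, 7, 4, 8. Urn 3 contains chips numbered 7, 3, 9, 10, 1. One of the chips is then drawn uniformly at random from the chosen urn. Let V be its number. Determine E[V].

E[V | urn 1] = (6+5+1)/3 = 4.
E[V | urn 2] = (4+11+7+4+8)/5 = 34/5.
E[V | urn 3] = (7+3+9+10+1)/5 = 6.
By the law of total expectation,
E[V] = (1/2)·(4) + (1/3)·(34/5) + (1/6)·(6) = 79/15.

79/15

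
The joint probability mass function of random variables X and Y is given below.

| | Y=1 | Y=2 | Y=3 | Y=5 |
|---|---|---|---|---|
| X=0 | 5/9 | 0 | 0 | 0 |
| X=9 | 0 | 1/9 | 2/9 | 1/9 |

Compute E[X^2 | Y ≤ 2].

27/2

P(Y ≤ 2) = 2/3.
Σ X^2·P over the event = 0·(5/9) + 81·(1/9) = 9.
E[X^2 | Y ≤ 2] = (9) / (2/3) = 27/2.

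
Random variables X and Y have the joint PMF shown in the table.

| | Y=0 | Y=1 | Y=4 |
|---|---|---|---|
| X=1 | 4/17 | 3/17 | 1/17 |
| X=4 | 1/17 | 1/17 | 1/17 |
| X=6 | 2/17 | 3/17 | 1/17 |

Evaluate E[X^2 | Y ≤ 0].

92/7

P(Y ≤ 0) = 7/17.
Σ X^2·P over the event = 1·(4/17) + 16·(1/17) + 36·(2/17) = 92/17.
E[X^2 | Y ≤ 0] = (92/17) / (7/17) = 92/7.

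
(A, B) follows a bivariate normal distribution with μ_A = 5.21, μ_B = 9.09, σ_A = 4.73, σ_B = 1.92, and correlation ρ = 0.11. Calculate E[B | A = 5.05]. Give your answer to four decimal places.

9.0829

For a bivariate normal, E[B | A=x] = μ_B + ρ·(σ_B/σ_A)·(x − μ_A).
E[B | A=5.05] = 9.09 + (0.11)·(1.92/4.73)·(5.05 − (5.21)) = 9.09 + (0.044651)·(-0.16) = 9.0829.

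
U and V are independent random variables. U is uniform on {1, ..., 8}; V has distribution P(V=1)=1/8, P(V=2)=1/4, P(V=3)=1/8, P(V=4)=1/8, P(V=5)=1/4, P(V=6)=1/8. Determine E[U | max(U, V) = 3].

P(max(U, V) = 3) = 3/32.
Summing U·P(x,y) over outcomes with max(U, V) = 3 gives 15/64.
E[U | max(U, V) = 3] = (15/64) / (3/32) = 5/2.

5/2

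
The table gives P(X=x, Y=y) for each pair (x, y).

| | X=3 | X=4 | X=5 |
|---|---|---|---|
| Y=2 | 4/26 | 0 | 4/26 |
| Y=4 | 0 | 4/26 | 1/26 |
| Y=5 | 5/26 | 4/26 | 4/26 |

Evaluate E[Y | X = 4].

9/2

P(X = 4) = 4/13.
Summing Y·P(X=x,Y=y) over the conditioning event gives 18/13.
E[Y | X = 4] = (18/13) / (4/13) = 9/2.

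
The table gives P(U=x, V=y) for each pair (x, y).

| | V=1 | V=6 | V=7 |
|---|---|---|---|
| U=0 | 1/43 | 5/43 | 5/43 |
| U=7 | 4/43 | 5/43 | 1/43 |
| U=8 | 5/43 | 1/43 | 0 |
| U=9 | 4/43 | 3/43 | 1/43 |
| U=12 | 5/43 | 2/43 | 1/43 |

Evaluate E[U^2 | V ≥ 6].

P(V ≥ 6) = 24/43.
Summing U^2·P(U=x,V=y) over the conditioning event gives 1114/43.
E[U^2 | V ≥ 6] = (1114/43) / (24/43) = 557/12.

557/12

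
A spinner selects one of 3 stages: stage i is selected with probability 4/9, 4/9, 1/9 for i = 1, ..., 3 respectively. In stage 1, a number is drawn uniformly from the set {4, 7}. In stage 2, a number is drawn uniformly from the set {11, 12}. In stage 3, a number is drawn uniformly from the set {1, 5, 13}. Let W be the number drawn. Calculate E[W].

E[W | stage 1] = (4+7)/2 = 11/2.
E[W | stage 2] = (11+12)/2 = 23/2.
E[W | stage 3] = (1+5+13)/3 = 19/3.
By the law of total expectation,
E[W] = (4/9)·(11/2) + (4/9)·(23/2) + (1/9)·(19/3) = 223/27.

223/27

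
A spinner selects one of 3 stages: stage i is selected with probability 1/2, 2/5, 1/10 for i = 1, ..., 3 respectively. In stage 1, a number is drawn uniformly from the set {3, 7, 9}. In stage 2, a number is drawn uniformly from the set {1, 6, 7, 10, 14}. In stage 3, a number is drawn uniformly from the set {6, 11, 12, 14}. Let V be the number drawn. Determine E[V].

E[V | stage 1] = (3+7+9)/3 = 19/3.
E[V | stage 2] = (1+6+7+10+14)/5 = 38/5.
E[V | stage 3] = (6+11+12+14)/4 = 43/4.
E[V] = (1/2)·(19/3) + (2/5)·(38/5) + (1/10)·(43/4) = 4369/600.

4369/600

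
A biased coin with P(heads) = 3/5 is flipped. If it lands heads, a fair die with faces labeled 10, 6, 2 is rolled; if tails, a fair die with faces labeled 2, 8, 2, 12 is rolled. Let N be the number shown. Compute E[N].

E[N | heads] = (10+6+2)/3 = 6.
E[N | tails] = (2+8+2+12)/4 = 6.
By the law of total expectation,
E[N] = (3/5)·(6) + (2/5)·(6) = 6.

6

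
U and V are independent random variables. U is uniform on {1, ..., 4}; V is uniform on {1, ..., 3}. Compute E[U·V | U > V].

35/6

Outcomes with U > V: (2,1), (3,1), (3,2), (4,1), (4,2), (4,3), each with probability 1/12.
E[U·V | U > V] = (2 + 3 + 6 + 4 + 8 + 12) / 6 = 35/6.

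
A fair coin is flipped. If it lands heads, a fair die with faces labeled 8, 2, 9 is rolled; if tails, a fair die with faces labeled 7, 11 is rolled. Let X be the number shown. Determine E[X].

E[X | heads] = (8+2+9)/3 = 19/3.
E[X | tails] = (7+11)/2 = 9.
By the law of total expectation,
E[X] = (1/2)·(19/3) + (1/2)·(9) = 23/3.

23/3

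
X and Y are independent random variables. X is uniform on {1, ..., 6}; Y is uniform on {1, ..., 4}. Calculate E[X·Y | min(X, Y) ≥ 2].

P(min(X, Y) ≥ 2) = 5/8.
Summing XY·P(x,y) over outcomes with min(X, Y) ≥ 2 gives 15/2.
E[X·Y | min(X, Y) ≥ 2] = (15/2) / (5/8) = 12.

12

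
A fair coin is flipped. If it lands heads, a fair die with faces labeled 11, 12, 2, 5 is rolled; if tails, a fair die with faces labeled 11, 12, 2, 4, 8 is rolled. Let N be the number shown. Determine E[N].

E[N | heads] = (11+12+2+5)/4 = 15/2.
E[N | tails] = (11+12+2+4+8)/5 = 37/5.
E[N] = (1/2)·(15/2) + (1/2)·(37/5) = 149/20.

149/20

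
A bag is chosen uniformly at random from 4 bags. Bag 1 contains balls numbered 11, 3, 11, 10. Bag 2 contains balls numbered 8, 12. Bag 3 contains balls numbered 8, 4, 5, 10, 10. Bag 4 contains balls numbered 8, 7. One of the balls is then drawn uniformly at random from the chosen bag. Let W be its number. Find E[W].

673/80

E[W | bag 1] = (11+3+11+10)/4 = 35/4.
E[W | bag 2] = (8+12)/2 = 10.
E[W | bag 3] = (8+4+5+10+10)/5 = 37/5.
E[W | bag 4] = (8+7)/2 = 15/2.
E[W] = (1/4)·(35/4) + (1/4)·(10) + (1/4)·(37/5) + (1/4)·(15/2) = 673/80.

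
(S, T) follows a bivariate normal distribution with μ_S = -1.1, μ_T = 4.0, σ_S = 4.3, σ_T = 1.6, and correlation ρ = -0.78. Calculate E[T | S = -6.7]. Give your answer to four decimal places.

For a bivariate normal, E[T | S=x] = μ_T + ρ·(σ_T/σ_S)·(x − μ_S).
E[T | S=-6.7] = 4.0 + (-0.78)·(1.6/4.3)·(-6.7 − (-1.1)) = 4.0 + (-0.29023)·(-5.6) = 5.6253.

5.6253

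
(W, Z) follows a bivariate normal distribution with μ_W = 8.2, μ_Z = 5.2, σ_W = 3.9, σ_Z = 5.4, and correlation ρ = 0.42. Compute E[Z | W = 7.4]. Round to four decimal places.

4.7348

For a bivariate normal, E[Z | W=x] = μ_Z + ρ·(σ_Z/σ_W)·(x − μ_W).
E[Z | W=7.4] = 5.2 + (0.42)·(5.4/3.9)·(7.4 − (8.2)) = 5.2 + (0.58154)·(-0.8) = 4.7348.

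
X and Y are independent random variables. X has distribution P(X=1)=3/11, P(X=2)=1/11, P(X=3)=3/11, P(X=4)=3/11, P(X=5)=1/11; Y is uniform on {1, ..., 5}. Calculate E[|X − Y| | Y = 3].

12/11

P(Y = 3) = 1/5.
Summing |X−Y|·P(x,y) over outcomes with Y = 3 gives 12/55.
E[|X − Y| | Y = 3] = (12/55) / (1/5) = 12/11.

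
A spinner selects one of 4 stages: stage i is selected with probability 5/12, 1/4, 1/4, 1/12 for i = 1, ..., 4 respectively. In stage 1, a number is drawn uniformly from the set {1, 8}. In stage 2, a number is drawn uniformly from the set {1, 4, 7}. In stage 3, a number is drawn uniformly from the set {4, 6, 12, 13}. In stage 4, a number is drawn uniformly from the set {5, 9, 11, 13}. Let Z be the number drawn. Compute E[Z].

281/48

E[Z | stage 1] = (1+8)/2 = 9/2.
E[Z | stage 2] = (1+4+7)/3 = 4.
E[Z | stage 3] = (4+6+12+13)/4 = 35/4.
E[Z | stage 4] = (5+9+11+13)/4 = 19/2.
By the law of total expectation,
E[Z] = (5/12)·(9/2) + (1/4)·(4) + (1/4)·(35/4) + (1/12)·(19/2) = 281/48.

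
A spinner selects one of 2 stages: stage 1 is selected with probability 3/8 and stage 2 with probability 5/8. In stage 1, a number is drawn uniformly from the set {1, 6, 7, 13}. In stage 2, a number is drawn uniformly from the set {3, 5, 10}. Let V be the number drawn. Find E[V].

201/32

E[V | stage 1] = (1+6+7+13)/4 = 27/4.
E[V | stage 2] = (3+5+10)/3 = 6.
By the law of total expectation,
E[V] = (3/8)·(27/4) + (5/8)·(6) = 201/32.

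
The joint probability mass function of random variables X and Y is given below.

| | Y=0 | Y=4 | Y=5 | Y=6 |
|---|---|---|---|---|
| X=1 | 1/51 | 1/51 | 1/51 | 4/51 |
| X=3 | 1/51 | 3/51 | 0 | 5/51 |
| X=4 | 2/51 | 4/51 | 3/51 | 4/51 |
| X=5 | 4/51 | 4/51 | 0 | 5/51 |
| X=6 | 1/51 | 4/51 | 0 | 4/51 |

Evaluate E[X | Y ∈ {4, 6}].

77/19

P(Y ∈ {4, 6}) = 38/51.
Summing X·P(X=x,Y=y) over the conditioning event gives 154/51.
E[X | Y ∈ {4, 6}] = (154/51) / (38/51) = 77/19.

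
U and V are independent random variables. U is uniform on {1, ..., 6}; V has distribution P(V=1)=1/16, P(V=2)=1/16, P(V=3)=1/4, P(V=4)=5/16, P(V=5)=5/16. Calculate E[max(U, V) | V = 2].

P(V = 2) = 1/16.
Summing max(U,V)·P(x,y) over outcomes with V = 2 gives 11/48.
E[max(U, V) | V = 2] = (11/48) / (1/16) = 11/3.

11/3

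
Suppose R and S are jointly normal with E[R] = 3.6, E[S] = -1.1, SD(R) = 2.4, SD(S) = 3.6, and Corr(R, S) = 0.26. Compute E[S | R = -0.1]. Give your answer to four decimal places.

For a bivariate normal, E[S | R=x] = μ_S + ρ·(σ_S/σ_R)·(x − μ_R).
E[S | R=-0.1] = -1.1 + (0.26)·(3.6/2.4)·(-0.1 − (3.6)) = -1.1 + (0.39)·(-3.7) = -2.5430.

-2.5430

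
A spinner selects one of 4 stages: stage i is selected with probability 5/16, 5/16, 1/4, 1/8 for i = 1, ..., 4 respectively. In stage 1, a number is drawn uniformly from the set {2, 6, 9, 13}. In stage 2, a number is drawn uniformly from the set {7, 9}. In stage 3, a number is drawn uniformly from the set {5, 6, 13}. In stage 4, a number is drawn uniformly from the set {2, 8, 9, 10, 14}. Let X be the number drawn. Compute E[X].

E[X | stage 1] = (2+6+9+13)/4 = 15/2.
E[X | stage 2] = (7+9)/2 = 8.
E[X | stage 3] = (5+6+13)/3 = 8.
E[X | stage 4] = (2+8+9+10+14)/5 = 43/5.
By the law of total expectation,
E[X] = (5/16)·(15/2) + (5/16)·(8) + (1/4)·(8) + (1/8)·(43/5) = 1267/160.

1267/160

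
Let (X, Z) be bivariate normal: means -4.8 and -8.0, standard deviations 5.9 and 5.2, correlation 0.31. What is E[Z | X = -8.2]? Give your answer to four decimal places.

-8.9289

The regression of Z on X has slope ρ·σ_Z/σ_X and passes through (μ_X, μ_Z).
E[Z | X=-8.2] = -8.0 + (0.31)·(5.2/5.9)·(-8.2 − (-4.8)) = -8.0 + (0.27322)·(-3.4) = -8.9289.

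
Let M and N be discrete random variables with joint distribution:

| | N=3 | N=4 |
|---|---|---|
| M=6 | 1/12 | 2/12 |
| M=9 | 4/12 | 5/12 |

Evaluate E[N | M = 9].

P(M = 9) = 3/4.
Summing N·P(M=x,N=y) over the conditioning event gives 8/3.
E[N | M = 9] = (8/3) / (3/4) = 32/9.

32/9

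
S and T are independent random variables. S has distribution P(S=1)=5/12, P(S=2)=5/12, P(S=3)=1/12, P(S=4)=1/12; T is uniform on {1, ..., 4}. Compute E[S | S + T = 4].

P(S + T = 4) = 11/48.
Summing S·P(x,y) over outcomes with S + T = 4 gives 3/8.
E[S | S + T = 4] = (3/8) / (11/48) = 18/11.

18/11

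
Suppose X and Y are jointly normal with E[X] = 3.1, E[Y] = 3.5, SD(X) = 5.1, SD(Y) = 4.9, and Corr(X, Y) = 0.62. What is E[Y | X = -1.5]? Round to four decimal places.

0.7598

The regression of Y on X has slope ρ·σ_Y/σ_X and passes through (μ_X, μ_Y).
E[Y | X=-1.5] = 3.5 + (0.62)·(4.9/5.1)·(-1.5 − (3.1)) = 3.5 + (0.59569)·(-4.6) = 0.7598.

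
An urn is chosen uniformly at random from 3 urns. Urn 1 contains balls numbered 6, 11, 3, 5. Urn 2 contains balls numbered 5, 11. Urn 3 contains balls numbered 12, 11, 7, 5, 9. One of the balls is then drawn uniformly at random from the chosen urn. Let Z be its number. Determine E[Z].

461/60

E[Z | urn 1] = (6+11+3+5)/4 = 25/4.
E[Z | urn 2] = (5+11)/2 = 8.
E[Z | urn 3] = (12+11+7+5+9)/5 = 44/5.
By the law of total expectation,
E[Z] = (1/3)·(25/4) + (1/3)·(8) + (1/3)·(44/5) = 461/60.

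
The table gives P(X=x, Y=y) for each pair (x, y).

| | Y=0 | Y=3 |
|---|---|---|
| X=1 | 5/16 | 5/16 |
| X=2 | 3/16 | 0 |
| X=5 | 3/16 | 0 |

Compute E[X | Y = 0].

P(Y = 0) = 11/16.
Σ X·P over the event = 1·(5/16) + 2·(3/16) + 5·(3/16) = 13/8.
E[X | Y = 0] = (13/8) / (11/16) = 26/11.

26/11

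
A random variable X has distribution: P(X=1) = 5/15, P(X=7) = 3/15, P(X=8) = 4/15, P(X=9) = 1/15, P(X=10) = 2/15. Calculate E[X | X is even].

P(X is even) = 2/5.
Σ over the event: 8·4/15 + 10·2/15 = 52/15.
E[X | X is even] = (52/15) / (2/5) = 26/3.

26/3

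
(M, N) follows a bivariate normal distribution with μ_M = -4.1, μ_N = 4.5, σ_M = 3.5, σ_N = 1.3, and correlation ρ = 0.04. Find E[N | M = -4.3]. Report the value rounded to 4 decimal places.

4.4970

The regression of N on M has slope ρ·σ_N/σ_M and passes through (μ_M, μ_N).
E[N | M=-4.3] = 4.5 + (0.04)·(1.3/3.5)·(-4.3 − (-4.1)) = 4.5 + (0.014857)·(-0.2) = 4.4970.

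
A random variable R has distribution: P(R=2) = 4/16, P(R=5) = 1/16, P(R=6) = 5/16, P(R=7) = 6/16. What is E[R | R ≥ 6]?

72/11

P(R ≥ 6) = 11/16.
Σ over the event: 6·5/16 + 7·3/8 = 9/2.
E[R | R ≥ 6] = (9/2) / (11/16) = 72/11.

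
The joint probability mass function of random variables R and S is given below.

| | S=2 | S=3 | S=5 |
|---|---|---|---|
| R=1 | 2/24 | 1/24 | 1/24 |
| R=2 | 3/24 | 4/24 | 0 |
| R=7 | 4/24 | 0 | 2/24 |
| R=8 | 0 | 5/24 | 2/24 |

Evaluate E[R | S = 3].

49/10

P(S = 3) = 5/12.
Σ R·P over the event = 1·(1/24) + 2·(4/24) + 8·(5/24) = 49/24.
E[R | S = 3] = (49/24) / (5/12) = 49/10.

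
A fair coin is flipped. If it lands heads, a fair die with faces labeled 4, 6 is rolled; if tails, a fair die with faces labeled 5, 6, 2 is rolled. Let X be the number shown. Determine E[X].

E[X | heads] = (4+6)/2 = 5.
E[X | tails] = (5+6+2)/3 = 13/3.
By the law of total expectation,
E[X] = (1/2)·(5) + (1/2)·(13/3) = 14/3.

14/3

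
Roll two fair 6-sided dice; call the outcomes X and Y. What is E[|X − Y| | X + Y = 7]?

3

P(X + Y = 7) = 1/6.
Summing |X−Y|·P(x,y) over outcomes with X + Y = 7 gives 1/2.
E[|X − Y| | X + Y = 7] = (1/2) / (1/6) = 3.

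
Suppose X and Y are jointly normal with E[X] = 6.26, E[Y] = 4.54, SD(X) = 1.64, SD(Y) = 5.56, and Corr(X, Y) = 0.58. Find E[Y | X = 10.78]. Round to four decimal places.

13.4279

E[Y | X=x] = μ_Y + ρ(σ_Y/σ_X)(x − μ_X) for jointly normal variables.
E[Y | X=10.78] = 4.54 + (0.58)·(5.56/1.64)·(10.78 − (6.26)) = 4.54 + (1.96634)·(4.52) = 13.4279.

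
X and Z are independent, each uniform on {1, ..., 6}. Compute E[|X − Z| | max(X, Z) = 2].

2/3

P(max(X, Z) = 2) = 1/12.
Summing |X−Z|·P(x,y) over outcomes with max(X, Z) = 2 gives 1/18.
E[|X − Z| | max(X, Z) = 2] = (1/18) / (1/12) = 2/3.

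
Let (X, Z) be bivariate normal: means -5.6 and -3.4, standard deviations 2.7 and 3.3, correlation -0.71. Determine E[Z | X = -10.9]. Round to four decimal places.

1.1992

E[Z | X=x] = μ_Z + ρ(σ_Z/σ_X)(x − μ_X) for jointly normal variables.
E[Z | X=-10.9] = -3.4 + (-0.71)·(3.3/2.7)·(-10.9 − (-5.6)) = -3.4 + (-0.86778)·(-5.3) = 1.1992.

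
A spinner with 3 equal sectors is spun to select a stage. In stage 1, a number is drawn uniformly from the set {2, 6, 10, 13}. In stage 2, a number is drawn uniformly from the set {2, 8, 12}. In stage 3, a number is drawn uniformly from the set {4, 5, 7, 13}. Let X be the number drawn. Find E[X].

E[X | stage 1] = (2+6+10+13)/4 = 31/4.
E[X | stage 2] = (2+8+12)/3 = 22/3.
E[X | stage 3] = (4+5+7+13)/4 = 29/4.
E[X] = (1/3)·(31/4) + (1/3)·(22/3) + (1/3)·(29/4) = 67/9.

67/9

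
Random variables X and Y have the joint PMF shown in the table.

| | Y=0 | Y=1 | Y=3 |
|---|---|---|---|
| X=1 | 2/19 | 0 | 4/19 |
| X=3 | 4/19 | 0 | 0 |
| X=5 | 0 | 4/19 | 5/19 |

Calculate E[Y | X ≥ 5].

P(X ≥ 5) = 9/19.
Summing Y·P(X=x,Y=y) over the conditioning event gives 1.
E[Y | X ≥ 5] = (1) / (9/19) = 19/9.

19/9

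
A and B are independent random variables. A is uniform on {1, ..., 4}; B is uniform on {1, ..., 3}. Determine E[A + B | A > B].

Outcomes with A > B: (2,1), (3,1), (3,2), (4,1), (4,2), (4,3), each with probability 1/12.
E[A + B | A > B] = (3 + 4 + 5 + 5 + 6 + 7) / 6 = 5.

5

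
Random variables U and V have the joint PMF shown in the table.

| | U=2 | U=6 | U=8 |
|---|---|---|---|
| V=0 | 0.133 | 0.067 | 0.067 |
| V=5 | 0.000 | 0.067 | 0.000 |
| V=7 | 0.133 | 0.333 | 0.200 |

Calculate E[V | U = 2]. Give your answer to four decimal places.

3.5000

P(U = 2) = 0.266.
Summing V·P(U=x,V=y) over the conditioning event gives 0.931.
E[V | U = 2] = (0.931) / (0.266) = 3.5000.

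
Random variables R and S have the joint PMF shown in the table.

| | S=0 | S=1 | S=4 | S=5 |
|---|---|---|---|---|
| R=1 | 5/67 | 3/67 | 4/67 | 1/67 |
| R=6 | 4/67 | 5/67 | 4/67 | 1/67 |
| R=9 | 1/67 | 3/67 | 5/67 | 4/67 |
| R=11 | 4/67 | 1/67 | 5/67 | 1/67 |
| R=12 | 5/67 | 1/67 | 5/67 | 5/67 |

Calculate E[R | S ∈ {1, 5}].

P(S ∈ {1, 5}) = 25/67.
Summing R·P(R=x,S=y) over the conditioning event gives 197/67.
E[R | S ∈ {1, 5}] = (197/67) / (25/67) = 197/25.

197/25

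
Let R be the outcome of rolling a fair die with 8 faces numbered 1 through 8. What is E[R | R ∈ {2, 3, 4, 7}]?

P(R ∈ {2, 3, 4, 7}) = 1/2.
Σ over the event: 2·1/8 + 3·1/8 + 4·1/8 + 7·1/8 = 2.
E[R | R ∈ {2, 3, 4, 7}] = (2) / (1/2) = 4.

4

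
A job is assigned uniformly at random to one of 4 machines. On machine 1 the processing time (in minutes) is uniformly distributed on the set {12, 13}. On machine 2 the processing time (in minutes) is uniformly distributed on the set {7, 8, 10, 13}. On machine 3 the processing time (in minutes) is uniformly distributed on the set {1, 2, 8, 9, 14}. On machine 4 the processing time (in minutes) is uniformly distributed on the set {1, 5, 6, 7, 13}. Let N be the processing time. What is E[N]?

E[N | machine 1] = (12+13)/2 = 25/2.
E[N | machine 2] = (7+8+10+13)/4 = 19/2.
E[N | machine 3] = (1+2+8+9+14)/5 = 34/5.
E[N | machine 4] = (1+5+6+7+13)/5 = 32/5.
E[N] = (1/4)·(25/2) + (1/4)·(19/2) + (1/4)·(34/5) + (1/4)·(32/5) = 44/5.

44/5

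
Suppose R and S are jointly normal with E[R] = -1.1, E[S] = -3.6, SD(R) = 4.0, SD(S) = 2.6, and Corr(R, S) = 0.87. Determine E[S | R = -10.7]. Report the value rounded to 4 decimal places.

-9.0288

E[S | R=x] = μ_S + ρ(σ_S/σ_R)(x − μ_R) for jointly normal variables.
E[S | R=-10.7] = -3.6 + (0.87)·(2.6/4.0)·(-10.7 − (-1.1)) = -3.6 + (0.5655)·(-9.6) = -9.0288.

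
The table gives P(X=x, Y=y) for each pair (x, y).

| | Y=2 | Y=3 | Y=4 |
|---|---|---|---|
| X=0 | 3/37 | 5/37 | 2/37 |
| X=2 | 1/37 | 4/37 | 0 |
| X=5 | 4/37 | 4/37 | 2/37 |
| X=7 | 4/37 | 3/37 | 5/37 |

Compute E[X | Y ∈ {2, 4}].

95/21

P(Y ∈ {2, 4}) = 21/37.
Σ X·P over the event = 0·(3/37) + 0·(2/37) + 2·(1/37) + 5·(4/37) + 5·(2/37) + 7·(4/37) + 7·(5/37) = 95/37.
E[X | Y ∈ {2, 4}] = (95/37) / (21/37) = 95/21.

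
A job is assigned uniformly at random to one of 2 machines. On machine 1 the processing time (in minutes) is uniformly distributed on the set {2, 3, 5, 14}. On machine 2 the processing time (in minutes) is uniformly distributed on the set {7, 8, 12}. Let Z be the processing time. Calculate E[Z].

15/2

E[Z | machine 1] = (2+3+5+14)/4 = 6.
E[Z | machine 2] = (7+8+12)/3 = 9.
E[Z] = (1/2)·(6) + (1/2)·(9) = 15/2.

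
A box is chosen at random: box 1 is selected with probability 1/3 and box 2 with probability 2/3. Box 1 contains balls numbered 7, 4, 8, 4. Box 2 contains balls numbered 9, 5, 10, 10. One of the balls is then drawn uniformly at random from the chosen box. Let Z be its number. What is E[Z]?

E[Z | box 1] = (7+4+8+4)/4 = 23/4.
E[Z | box 2] = (9+5+10+10)/4 = 17/2.
E[Z] = (1/3)·(23/4) + (2/3)·(17/2) = 91/12.

91/12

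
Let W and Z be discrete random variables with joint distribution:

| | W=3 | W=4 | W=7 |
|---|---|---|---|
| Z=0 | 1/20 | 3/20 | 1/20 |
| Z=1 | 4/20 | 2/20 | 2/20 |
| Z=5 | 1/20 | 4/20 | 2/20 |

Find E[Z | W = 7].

12/5

P(W = 7) = 1/4.
Summing Z·P(W=x,Z=y) over the conditioning event gives 3/5.
E[Z | W = 7] = (3/5) / (1/4) = 12/5.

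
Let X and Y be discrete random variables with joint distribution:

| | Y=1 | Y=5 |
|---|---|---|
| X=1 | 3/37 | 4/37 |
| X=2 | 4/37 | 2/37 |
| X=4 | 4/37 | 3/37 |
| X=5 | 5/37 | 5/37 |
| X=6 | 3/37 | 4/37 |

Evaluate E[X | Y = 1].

70/19

P(Y = 1) = 19/37.
Σ X·P over the event = 1·(3/37) + 2·(4/37) + 4·(4/37) + 5·(5/37) + 6·(3/37) = 70/37.
E[X | Y = 1] = (70/37) / (19/37) = 70/19.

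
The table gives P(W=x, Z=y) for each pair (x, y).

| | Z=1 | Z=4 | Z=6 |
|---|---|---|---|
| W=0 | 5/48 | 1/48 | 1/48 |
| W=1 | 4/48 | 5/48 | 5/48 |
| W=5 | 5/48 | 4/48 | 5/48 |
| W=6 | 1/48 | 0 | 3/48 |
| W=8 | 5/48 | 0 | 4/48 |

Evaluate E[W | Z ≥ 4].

P(Z ≥ 4) = 7/12.
Σ W·P over the event = 0·(1/48) + 0·(1/48) + 1·(5/48) + 1·(5/48) + 5·(4/48) + 5·(5/48) + 6·(3/48) + 8·(4/48) = 35/16.
E[W | Z ≥ 4] = (35/16) / (7/12) = 15/4.

15/4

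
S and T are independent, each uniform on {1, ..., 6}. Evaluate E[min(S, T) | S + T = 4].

4/3

P(S + T = 4) = 1/12.
Summing min(S,T)·P(x,y) over outcomes with S + T = 4 gives 1/9.
E[min(S, T) | S + T = 4] = (1/9) / (1/12) = 4/3.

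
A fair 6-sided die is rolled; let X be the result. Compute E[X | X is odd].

Given X is odd, X is equally likely to be any of {1, 3, 5}.
E[X | X is odd] = (1 + 3 + 5) / 3 = 3.

3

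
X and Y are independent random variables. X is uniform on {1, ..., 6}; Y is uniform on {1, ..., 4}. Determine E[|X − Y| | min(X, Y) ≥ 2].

P(min(X, Y) ≥ 2) = 5/8.
Summing |X−Y|·P(x,y) over outcomes with min(X, Y) ≥ 2 gives 23/24.
E[|X − Y| | min(X, Y) ≥ 2] = (23/24) / (5/8) = 23/15.

23/15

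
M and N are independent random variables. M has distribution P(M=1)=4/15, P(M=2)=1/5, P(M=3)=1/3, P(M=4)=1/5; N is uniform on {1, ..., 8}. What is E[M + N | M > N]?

54/11

P(M > N) = 11/60.
Summing (M+N)·P(x,y) over outcomes with M > N gives 9/10.
E[M + N | M > N] = (9/10) / (11/60) = 54/11.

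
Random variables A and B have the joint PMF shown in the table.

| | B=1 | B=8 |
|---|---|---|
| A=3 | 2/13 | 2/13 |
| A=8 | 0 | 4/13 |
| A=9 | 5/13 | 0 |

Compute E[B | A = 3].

P(A = 3) = 4/13.
Σ B·P over the event = 1·(2/13) + 8·(2/13) = 18/13.
E[B | A = 3] = (18/13) / (4/13) = 9/2.

9/2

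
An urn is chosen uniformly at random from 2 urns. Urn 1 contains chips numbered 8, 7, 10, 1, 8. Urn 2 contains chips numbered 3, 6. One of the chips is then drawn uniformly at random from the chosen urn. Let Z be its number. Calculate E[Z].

113/20

E[Z | urn 1] = (8+7+10+1+8)/5 = 34/5.
E[Z | urn 2] = (3+6)/2 = 9/2.
By the law of total expectation,
E[Z] = (1/2)·(34/5) + (1/2)·(9/2) = 113/20.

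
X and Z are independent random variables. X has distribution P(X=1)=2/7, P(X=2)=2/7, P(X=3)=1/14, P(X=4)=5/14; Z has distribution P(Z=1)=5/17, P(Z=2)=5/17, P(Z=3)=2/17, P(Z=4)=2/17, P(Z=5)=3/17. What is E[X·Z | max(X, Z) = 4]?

175/22

P(max(X, Z) = 4) = 44/119.
Summing XZ·P(x,y) over outcomes with max(X, Z) = 4 gives 50/17.
E[X·Z | max(X, Z) = 4] = (50/17) / (44/119) = 175/22.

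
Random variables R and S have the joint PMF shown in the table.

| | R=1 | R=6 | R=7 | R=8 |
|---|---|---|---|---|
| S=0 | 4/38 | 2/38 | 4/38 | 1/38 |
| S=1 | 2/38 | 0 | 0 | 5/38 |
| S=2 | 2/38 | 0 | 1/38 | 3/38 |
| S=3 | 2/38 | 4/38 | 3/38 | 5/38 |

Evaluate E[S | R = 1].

6/5

P(R = 1) = 5/19.
Σ S·P over the event = 0·(4/38) + 1·(2/38) + 2·(2/38) + 3·(2/38) = 6/19.
E[S | R = 1] = (6/19) / (5/19) = 6/5.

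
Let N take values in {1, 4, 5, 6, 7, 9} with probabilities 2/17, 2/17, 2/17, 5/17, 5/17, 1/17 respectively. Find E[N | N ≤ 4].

5/2

P(N ≤ 4) = 4/17.
Σ over the event: 1·2/17 + 4·2/17 = 10/17.
E[N | N ≤ 4] = (10/17) / (4/17) = 5/2.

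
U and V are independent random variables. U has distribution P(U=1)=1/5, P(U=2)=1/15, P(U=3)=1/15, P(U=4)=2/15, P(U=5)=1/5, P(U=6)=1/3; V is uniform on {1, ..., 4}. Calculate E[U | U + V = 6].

4

P(U + V = 6) = 7/60.
Summing U·P(x,y) over outcomes with U + V = 6 gives 7/15.
E[U | U + V = 6] = (7/15) / (7/60) = 4.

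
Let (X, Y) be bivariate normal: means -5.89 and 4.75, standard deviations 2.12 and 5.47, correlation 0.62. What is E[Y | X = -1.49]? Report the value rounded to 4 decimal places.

11.7888

For a bivariate normal, E[Y | X=x] = μ_Y + ρ·(σ_Y/σ_X)·(x − μ_X).
E[Y | X=-1.49] = 4.75 + (0.62)·(5.47/2.12)·(-1.49 − (-5.89)) = 4.75 + (1.59972)·(4.4) = 11.7888.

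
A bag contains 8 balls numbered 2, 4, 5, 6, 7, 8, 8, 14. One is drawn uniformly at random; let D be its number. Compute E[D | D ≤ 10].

P(D ≤ 10) = 7/8.
Σ over the event: 2·1/8 + 4·1/8 + 5·1/8 + 6·1/8 + 7·1/8 + 8·1/4 = 5.
E[D | D ≤ 10] = (5) / (7/8) = 40/7.

40/7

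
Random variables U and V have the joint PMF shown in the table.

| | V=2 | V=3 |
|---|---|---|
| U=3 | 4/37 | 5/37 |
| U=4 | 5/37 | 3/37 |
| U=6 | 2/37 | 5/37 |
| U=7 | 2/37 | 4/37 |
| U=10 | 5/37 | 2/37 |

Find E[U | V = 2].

6

P(V = 2) = 18/37.
Summing U·P(U=x,V=y) over the conditioning event gives 108/37.
E[U | V = 2] = (108/37) / (18/37) = 6.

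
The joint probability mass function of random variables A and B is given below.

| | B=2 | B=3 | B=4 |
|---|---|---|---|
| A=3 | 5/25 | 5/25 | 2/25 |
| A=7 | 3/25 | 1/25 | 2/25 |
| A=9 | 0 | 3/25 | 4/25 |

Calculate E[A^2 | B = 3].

337/9

P(B = 3) = 9/25.
Summing A^2·P(A=x,B=y) over the conditioning event gives 337/25.
E[A^2 | B = 3] = (337/25) / (9/25) = 337/9.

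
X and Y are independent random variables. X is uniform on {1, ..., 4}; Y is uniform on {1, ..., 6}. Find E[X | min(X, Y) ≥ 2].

P(min(X, Y) ≥ 2) = 5/8.
Summing X·P(x,y) over outcomes with min(X, Y) ≥ 2 gives 15/8.
E[X | min(X, Y) ≥ 2] = (15/8) / (5/8) = 3.

3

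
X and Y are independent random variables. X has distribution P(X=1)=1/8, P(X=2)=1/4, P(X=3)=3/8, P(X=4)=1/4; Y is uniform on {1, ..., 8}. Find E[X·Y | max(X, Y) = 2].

P(max(X, Y) = 2) = 5/64.
Summing XY·P(x,y) over outcomes with max(X, Y) = 2 gives 7/32.
E[X·Y | max(X, Y) = 2] = (7/32) / (5/64) = 14/5.

14/5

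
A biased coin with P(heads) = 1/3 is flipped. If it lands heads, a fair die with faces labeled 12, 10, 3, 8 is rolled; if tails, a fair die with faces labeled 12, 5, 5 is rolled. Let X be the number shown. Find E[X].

275/36

E[X | heads] = (12+10+3+8)/4 = 33/4.
E[X | tails] = (12+5+5)/3 = 22/3.
E[X] = (1/3)·(33/4) + (2/3)·(22/3) = 275/36.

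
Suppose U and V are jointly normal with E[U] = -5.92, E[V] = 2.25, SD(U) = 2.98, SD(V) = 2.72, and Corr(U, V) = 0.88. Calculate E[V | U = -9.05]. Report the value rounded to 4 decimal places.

-0.2641

E[V | U=x] = μ_V + ρ(σ_V/σ_U)(x − μ_U) for jointly normal variables.
E[V | U=-9.05] = 2.25 + (0.88)·(2.72/2.98)·(-9.05 − (-5.92)) = 2.25 + (0.80322)·(-3.13) = -0.2641.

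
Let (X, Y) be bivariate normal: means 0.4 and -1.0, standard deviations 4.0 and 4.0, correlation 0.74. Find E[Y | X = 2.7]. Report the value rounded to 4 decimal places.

0.7020

The regression of Y on X has slope ρ·σ_Y/σ_X and passes through (μ_X, μ_Y).
E[Y | X=2.7] = -1.0 + (0.74)·(4.0/4.0)·(2.7 − (0.4)) = -1.0 + (0.74)·(2.3) = 0.7020.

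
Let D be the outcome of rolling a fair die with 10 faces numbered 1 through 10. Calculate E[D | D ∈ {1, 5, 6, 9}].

P(D ∈ {1, 5, 6, 9}) = 2/5.
Σ over the event: 1·1/10 + 5·1/10 + 6·1/10 + 9·1/10 = 21/10.
E[D | D ∈ {1, 5, 6, 9}] = (21/10) / (2/5) = 21/4.

21/4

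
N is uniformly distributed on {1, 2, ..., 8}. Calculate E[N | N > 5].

Given N > 5, N is equally likely to be any of {6, 7, 8}.
E[N | N > 5] = (6 + 7 + 8) / 3 = 7.

7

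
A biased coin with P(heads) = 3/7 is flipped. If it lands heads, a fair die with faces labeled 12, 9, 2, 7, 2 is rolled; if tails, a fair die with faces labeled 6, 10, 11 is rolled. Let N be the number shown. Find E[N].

E[N | heads] = (12+9+2+7+2)/5 = 32/5.
E[N | tails] = (6+10+11)/3 = 9.
E[N] = (3/7)·(32/5) + (4/7)·(9) = 276/35.

276/35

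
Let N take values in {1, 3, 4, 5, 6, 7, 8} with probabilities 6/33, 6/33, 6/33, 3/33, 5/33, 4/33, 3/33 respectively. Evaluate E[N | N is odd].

67/19

P(N is odd) = 19/33.
Σ over the event: 1·2/11 + 3·2/11 + 5·1/11 + 7·4/33 = 67/33.
E[N | N is odd] = (67/33) / (19/33) = 67/19.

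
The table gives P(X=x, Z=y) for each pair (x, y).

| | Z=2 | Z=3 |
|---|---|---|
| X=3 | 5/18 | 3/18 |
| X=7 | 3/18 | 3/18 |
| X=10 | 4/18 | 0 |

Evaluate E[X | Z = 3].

P(Z = 3) = 1/3.
Summing X·P(X=x,Z=y) over the conditioning event gives 5/3.
E[X | Z = 3] = (5/3) / (1/3) = 5.

5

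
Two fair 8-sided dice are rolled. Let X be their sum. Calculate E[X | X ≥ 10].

12

P(X ≥ 10) = 7/16.
Σ over the event: 10·7/64 + 11·3/32 + 12·5/64 + 13·1/16 + 14·3/64 + 15·1/32 + 16·1/64 = 21/4.
E[X | X ≥ 10] = (21/4) / (7/16) = 12.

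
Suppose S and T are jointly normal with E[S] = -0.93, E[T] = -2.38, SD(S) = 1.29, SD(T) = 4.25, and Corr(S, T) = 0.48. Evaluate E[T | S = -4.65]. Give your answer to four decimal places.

The regression of T on S has slope ρ·σ_T/σ_S and passes through (μ_S, μ_T).
E[T | S=-4.65] = -2.38 + (0.48)·(4.25/1.29)·(-4.65 − (-0.93)) = -2.38 + (1.5814)·(-3.72) = -8.2628.

-8.2628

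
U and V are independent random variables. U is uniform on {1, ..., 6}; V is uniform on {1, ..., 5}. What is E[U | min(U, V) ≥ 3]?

P(min(U, V) ≥ 3) = 2/5.
Summing U·P(x,y) over outcomes with min(U, V) ≥ 3 gives 9/5.
E[U | min(U, V) ≥ 3] = (9/5) / (2/5) = 9/2.

9/2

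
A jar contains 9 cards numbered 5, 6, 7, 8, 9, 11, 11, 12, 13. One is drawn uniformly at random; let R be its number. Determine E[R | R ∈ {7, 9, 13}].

29/3

P(R ∈ {7, 9, 13}) = 1/3.
Σ over the event: 7·1/9 + 9·1/9 + 13·1/9 = 29/9.
E[R | R ∈ {7, 9, 13}] = (29/9) / (1/3) = 29/3.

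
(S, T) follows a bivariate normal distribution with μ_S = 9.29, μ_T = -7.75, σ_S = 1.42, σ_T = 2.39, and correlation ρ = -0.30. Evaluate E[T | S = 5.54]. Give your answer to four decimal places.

-5.8565

The regression of T on S has slope ρ·σ_T/σ_S and passes through (μ_S, μ_T).
E[T | S=5.54] = -7.75 + (-0.30)·(2.39/1.42)·(5.54 − (9.29)) = -7.75 + (-0.50493)·(-3.75) = -5.8565.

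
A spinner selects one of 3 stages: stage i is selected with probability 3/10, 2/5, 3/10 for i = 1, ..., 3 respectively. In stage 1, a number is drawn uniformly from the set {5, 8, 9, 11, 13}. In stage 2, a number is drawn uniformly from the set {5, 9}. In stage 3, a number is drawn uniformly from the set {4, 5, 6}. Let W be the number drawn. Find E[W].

E[W | stage 1] = (5+8+9+11+13)/5 = 46/5.
E[W | stage 2] = (5+9)/2 = 7.
E[W | stage 3] = (4+5+6)/3 = 5.
By the law of total expectation,
E[W] = (3/10)·(46/5) + (2/5)·(7) + (3/10)·(5) = 353/50.

353/50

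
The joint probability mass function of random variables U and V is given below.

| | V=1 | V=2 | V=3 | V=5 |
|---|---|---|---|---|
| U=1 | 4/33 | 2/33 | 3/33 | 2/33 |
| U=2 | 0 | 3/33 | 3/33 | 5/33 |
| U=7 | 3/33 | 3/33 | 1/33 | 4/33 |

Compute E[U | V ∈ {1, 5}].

P(V ∈ {1, 5}) = 6/11.
Σ U·P over the event = 1·(4/33) + 1·(2/33) + 2·(5/33) + 7·(3/33) + 7·(4/33) = 65/33.
E[U | V ∈ {1, 5}] = (65/33) / (6/11) = 65/18.

65/18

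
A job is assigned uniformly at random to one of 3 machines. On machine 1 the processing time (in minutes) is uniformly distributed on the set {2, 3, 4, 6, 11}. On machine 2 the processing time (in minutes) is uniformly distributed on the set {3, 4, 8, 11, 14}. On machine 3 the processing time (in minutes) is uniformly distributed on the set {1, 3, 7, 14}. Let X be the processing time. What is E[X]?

389/60

E[X | machine 1] = (2+3+4+6+11)/5 = 26/5.
E[X | machine 2] = (3+4+8+11+14)/5 = 8.
E[X | machine 3] = (1+3+7+14)/4 = 25/4.
By the law of total expectation,
E[X] = (1/3)·(26/5) + (1/3)·(8) + (1/3)·(25/4) = 389/60.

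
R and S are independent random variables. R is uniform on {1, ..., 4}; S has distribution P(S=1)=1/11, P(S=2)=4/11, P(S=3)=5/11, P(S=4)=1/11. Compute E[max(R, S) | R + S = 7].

4

P(R + S = 7) = 3/22.
Summing max(R,S)·P(x,y) over outcomes with R + S = 7 gives 6/11.
E[max(R, S) | R + S = 7] = (6/11) / (3/22) = 4.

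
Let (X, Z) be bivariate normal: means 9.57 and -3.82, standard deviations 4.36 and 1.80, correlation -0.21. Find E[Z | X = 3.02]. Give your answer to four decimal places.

The regression of Z on X has slope ρ·σ_Z/σ_X and passes through (μ_X, μ_Z).
E[Z | X=3.02] = -3.82 + (-0.21)·(1.80/4.36)·(3.02 − (9.57)) = -3.82 + (-0.086697)·(-6.55) = -3.2521.

-3.2521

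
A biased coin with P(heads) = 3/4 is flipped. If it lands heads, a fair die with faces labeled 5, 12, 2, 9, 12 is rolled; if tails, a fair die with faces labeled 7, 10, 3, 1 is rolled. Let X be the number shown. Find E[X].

117/16

E[X | heads] = (5+12+2+9+12)/5 = 8.
E[X | tails] = (7+10+3+1)/4 = 21/4.
By the law of total expectation,
E[X] = (3/4)·(8) + (1/4)·(21/4) = 117/16.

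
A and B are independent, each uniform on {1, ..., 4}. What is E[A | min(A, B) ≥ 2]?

P(min(A, B) ≥ 2) = 9/16.
Summing A·P(x,y) over outcomes with min(A, B) ≥ 2 gives 27/16.
E[A | min(A, B) ≥ 2] = (27/16) / (9/16) = 3.

3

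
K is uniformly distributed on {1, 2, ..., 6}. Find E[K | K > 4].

Given K > 4, K is equally likely to be any of {5, 6}.
E[K | K > 4] = (5 + 6) / 2 = 11/2.

11/2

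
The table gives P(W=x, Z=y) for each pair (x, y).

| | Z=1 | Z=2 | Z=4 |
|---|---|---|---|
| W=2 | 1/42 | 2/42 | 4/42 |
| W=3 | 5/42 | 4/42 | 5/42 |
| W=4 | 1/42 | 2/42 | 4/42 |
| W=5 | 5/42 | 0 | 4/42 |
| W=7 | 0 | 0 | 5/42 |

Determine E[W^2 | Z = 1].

P(Z = 1) = 2/7.
Σ W^2·P over the event = 4·(1/42) + 9·(5/42) + 16·(1/42) + 25·(5/42) = 95/21.
E[W^2 | Z = 1] = (95/21) / (2/7) = 95/6.

95/6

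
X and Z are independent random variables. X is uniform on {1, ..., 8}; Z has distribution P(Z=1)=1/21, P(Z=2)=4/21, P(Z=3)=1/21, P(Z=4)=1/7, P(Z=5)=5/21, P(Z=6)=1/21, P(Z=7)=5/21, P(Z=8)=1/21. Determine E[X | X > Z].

87/14

P(X > Z) = 5/12.
Summing X·P(x,y) over outcomes with X > Z gives 145/56.
E[X | X > Z] = (145/56) / (5/12) = 87/14.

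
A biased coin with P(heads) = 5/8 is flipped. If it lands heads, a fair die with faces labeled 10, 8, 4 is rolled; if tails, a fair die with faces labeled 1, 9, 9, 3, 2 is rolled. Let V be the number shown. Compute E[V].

383/60

E[V | heads] = (10+8+4)/3 = 22/3.
E[V | tails] = (1+9+9+3+2)/5 = 24/5.
By the law of total expectation,
E[V] = (5/8)·(22/3) + (3/8)·(24/5) = 383/60.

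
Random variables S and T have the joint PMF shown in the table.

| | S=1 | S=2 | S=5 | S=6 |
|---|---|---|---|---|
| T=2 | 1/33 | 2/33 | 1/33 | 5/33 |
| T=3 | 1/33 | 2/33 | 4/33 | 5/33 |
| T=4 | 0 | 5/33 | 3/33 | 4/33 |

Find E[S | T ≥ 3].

13/3

P(T ≥ 3) = 8/11.
Summing S·P(S=x,T=y) over the conditioning event gives 104/33.
E[S | T ≥ 3] = (104/33) / (8/11) = 13/3.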